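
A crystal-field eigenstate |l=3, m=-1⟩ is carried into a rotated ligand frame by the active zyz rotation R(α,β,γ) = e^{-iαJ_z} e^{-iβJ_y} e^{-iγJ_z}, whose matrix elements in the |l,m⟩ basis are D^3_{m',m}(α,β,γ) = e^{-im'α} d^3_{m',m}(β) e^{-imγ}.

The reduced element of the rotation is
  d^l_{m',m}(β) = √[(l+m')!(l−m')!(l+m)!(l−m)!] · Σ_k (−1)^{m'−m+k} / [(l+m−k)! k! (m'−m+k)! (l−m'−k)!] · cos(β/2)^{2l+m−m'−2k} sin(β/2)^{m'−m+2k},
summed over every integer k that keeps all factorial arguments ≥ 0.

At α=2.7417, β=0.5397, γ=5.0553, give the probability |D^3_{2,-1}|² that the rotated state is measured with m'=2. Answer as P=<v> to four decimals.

P=0.0106

First d^3_{2,-1}(β=0.5397), then the phase factors e^{-i(2)α} and e^{-i(-1)γ}:
c=cos(0.539700/2)=0.963811, s=sin(0.539700/2)=0.266587; N=√[120·1·2·24]=75.894664
k∈{0,1} keeps every argument non-negative
  k=0: (−1)^3·75.8947/(12)·0.9638^3·0.2666^3 = -0.107281
  k=1: (−1)^4·75.8947/(24)·0.9638^1·0.2666^5 = +0.004104
d^3_{2,-1}(0.5397) = -0.107281 +0.004104 = -0.103177
|D^3_{2,-1}|² = |d^3_{2,-1}(β)|² = (-0.103177)² = 0.010645 (the z-rotation phases have unit modulus)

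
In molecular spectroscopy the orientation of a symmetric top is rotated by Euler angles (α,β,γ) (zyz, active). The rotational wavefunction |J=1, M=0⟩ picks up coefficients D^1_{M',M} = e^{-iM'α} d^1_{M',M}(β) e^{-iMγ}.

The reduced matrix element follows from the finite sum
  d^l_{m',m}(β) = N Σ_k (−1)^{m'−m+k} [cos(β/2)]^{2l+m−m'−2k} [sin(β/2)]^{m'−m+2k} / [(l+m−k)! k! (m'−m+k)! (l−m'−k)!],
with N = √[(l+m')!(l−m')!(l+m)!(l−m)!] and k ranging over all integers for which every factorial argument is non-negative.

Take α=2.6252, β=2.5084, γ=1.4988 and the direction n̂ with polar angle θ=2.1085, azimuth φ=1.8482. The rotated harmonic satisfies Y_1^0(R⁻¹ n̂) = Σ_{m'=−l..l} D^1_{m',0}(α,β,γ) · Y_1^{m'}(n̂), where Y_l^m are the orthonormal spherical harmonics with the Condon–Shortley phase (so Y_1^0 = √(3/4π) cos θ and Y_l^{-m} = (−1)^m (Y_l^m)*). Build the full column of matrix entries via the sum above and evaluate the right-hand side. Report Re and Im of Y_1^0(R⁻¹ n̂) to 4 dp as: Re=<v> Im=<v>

Re=0.3788 Im=0.0000

Need the full column D^1_{m',0} for m'=−1..1 at α=2.6252, β=2.5084, γ=1.4988.
cos(β/2)=0.311334, sin(β/2)=0.950301
d^1_{-1,0}: single k=1 term ⇒ +0.418410;  D = -0.363852+0.206589i
d^1_{0,0}: k∈[0..1] ⇒ +0.096929 -0.903071 = -0.806142;  D = -0.806142+0.000000i
d^1_{1,0}: single k=0 term ⇒ -0.418410;  D = +0.363852+0.206589i
Y_1^{m'}(θ=2.1085,φ=1.8482) and Σ D·Y over m':
  (-0.3639+0.2066i)·(-0.0813-0.2854i)  (-0.8061+0.0000i)·(-0.2502+0.0000i)  (+0.3639+0.2066i)·(+0.0813-0.2854i)
Y_1^0(R⁻¹ n̂) = +0.378789+0.000000i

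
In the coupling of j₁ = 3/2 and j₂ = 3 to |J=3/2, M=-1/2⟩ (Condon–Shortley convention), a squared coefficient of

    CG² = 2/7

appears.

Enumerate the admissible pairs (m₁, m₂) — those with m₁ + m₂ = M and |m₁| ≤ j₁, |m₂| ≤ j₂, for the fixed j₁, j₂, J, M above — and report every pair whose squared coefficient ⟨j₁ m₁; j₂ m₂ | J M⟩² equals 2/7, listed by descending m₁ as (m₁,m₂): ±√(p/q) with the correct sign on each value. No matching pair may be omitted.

(3/2,-2): +√(2/7)

Admissible pairs with m₁+m₂ = M = -1/2: (-3/2,1), (-1/2,0), (1/2,-1), (3/2,-2)
  (m₁,m₂)=(3/2,-2): CG² = 2/7, CG = +√(2/7)   ← matches the target
  (m₁,m₂)=(1/2,-1): CG² = 12/35, CG = −√(12/35)
  (m₁,m₂)=(-1/2,0): CG² = 9/35, CG = +√(9/35)
  (m₁,m₂)=(-3/2,1): CG² = 4/35, CG = −√(4/35)
Pairs with CG² = 2/7: (3/2,-2): +√(2/7)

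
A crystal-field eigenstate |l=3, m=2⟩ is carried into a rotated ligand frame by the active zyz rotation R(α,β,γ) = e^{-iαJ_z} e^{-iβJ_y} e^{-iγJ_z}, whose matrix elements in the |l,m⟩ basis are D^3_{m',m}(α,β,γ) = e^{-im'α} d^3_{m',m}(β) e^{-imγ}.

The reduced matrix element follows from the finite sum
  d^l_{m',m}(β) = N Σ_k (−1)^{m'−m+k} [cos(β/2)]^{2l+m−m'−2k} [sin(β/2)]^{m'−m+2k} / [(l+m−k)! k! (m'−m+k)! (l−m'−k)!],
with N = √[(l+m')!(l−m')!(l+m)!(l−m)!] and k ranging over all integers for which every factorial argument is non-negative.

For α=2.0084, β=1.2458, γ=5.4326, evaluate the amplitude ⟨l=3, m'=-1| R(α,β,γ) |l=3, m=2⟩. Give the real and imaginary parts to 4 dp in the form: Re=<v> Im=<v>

Re=-0.4209 Im=-0.2686

Split into d^3_{-1,2}(β=1.2458) × two z-phases.
Half-angle: c=0.812190, s=0.583393. N=√(2·24·120·1)=75.894664
The bounds max(0,m−m')=3 and min(l+m,l−m')=4 give 2 terms
  k=3: (−1)^0·75.8947/(12)·0.8122^3·0.5834^3 = +0.672801
  k=4: (−1)^1·75.8947/(24)·0.8122^1·0.5834^5 = -0.173566
d^3_{-1,2}(1.2458) = +0.672801 -0.173566 = +0.499235
Attach z-rotation phases: D = e^{-i(-1)(2.0084)}·(+0.499235)·e^{-i(2)(5.4326)} = -0.420851-0.268553i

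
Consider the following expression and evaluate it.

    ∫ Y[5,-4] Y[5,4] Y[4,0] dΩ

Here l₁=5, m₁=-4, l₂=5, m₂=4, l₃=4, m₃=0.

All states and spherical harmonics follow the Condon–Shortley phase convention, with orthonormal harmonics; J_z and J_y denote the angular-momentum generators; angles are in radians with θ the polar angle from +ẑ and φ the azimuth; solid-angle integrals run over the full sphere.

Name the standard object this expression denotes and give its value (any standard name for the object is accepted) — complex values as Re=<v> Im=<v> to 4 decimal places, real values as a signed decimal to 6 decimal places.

Gaunt coefficient, -0.130198

This is a Gaunt coefficient — the integral of a triple product of spherical harmonics over the sphere.
Checks pass: Σm=0; 14 even; l₃=4∈[0,10].
(2·5+1)(2·5+1)(2·4+1) = 1089
Δ: 6! 4! 4! / 15! → 1/3153150
sum: t=1:−1/69120 t=2:+1/1728 t=3:−1/576 t=4:+1/1728 t=5:−1/69120 = -7/11520
3j²(5 5 4; 0 0 0) = Δ·Π!·Σ² = 2/143  (sign -1)
sum: t=5:−1/69120 t=6:+1/25920 = 1/41472
3j²(5 5 4; -4 4 0) = Δ·Π!·Σ² = 2/143  (sign +1)
combine: 4πI² = 1089·2/143·2/143 = 36/169
take √, sign -1: I = -0.13019760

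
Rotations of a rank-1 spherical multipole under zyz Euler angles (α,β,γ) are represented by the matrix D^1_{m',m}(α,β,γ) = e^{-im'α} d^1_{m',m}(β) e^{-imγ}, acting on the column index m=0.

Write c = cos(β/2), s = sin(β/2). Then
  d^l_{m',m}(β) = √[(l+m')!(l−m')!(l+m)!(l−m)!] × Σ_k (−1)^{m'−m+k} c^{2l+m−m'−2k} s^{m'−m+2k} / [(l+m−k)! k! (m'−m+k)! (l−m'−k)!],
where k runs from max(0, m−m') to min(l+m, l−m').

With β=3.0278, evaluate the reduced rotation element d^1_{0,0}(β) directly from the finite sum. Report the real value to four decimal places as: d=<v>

d=-0.9935

d^1_{0,0}(β=3.0278) via the finite sum:
With c≡cos(β/2)=0.056866 and s≡sin(β/2)=0.998382, N=[1·1·1·1]^{1/2}=1.000000
The bounds max(0,m−m')=0 and min(l+m,l−m')=1 give 2 terms
  k=0: (−1)^0·1.0000/(1)·0.0569^2·0.9984^0 = +0.003234
  k=1: (−1)^1·1.0000/(1)·0.0569^0·0.9984^2 = -0.996766
d^1_{0,0}(3.0278) = +0.003234 -0.996766 = -0.993533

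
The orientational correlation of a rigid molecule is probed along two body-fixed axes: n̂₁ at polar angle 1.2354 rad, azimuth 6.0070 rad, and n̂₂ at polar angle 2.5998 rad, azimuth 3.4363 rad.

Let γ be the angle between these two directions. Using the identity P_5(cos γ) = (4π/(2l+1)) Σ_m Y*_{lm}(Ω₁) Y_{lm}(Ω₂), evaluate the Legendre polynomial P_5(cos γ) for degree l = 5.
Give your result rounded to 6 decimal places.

0.351935

Summing Y*_{l m}(θ₁,φ₁)·Y_{l m}(θ₂,φ₂) over m ∈ [−5, 5]; prefactor 4π/(2·5+1) = 1.142397:
  m=-5: Y*=(0.065764, -0.342192)  Y=(-0.001643, 0.016844)  product (0.005656, 0.001670)
  m=-4: Y*=(0.172596, -0.343124)  Y=(-0.033969, 0.082178)  product (0.022334, 0.025839)
  m=-3: Y*=(-0.004918, 0.005362)  Y=(-0.168619, 0.205693)  product (-0.000274, -0.001916)
  m=-2: Y*=(-0.285806, 0.176163)  Y=(-0.385891, 0.258048)  product (0.064831, -0.141731)
  m=-1: Y*=(-0.078629, 0.022286)  Y=(-0.322283, 0.097828)  product (0.023161, -0.014874)
  m=+0: Y*=(0.313950, -0.000000)  Y=(0.244144, 0.000000)  product (0.076649, 0.000000)
  m=+1: Y*=(0.078629, 0.022286)  Y=(0.322283, 0.097828)  product (0.023161, 0.014874)
  m=+2: Y*=(-0.285806, -0.176163)  Y=(-0.385891, -0.258048)  product (0.064831, 0.141731)
  m=+3: Y*=(0.004918, 0.005362)  Y=(0.168619, 0.205693)  product (-0.000274, 0.001916)
  m=+4: Y*=(0.172596, 0.343124)  Y=(-0.033969, -0.082178)  product (0.022334, -0.025839)
  m=+5: Y*=(-0.065764, -0.342192)  Y=(0.001643, 0.016844)  product (0.005656, -0.001670)
Total Σ_m = (0.308067, 0.000000). Multiply by 1.142397: (0.351935, 0.000000). P_5(cos γ) = 0.351935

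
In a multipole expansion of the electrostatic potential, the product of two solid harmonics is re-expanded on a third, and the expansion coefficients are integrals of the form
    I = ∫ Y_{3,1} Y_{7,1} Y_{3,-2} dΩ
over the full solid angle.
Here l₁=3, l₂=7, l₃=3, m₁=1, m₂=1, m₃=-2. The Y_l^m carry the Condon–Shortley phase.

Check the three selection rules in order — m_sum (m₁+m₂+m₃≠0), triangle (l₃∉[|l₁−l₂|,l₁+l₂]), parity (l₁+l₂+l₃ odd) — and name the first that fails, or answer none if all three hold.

triangle

m₁+m₂+m₃ = 1 + 1 − 2 = 0  ✓
triangle: need |l₁−l₂| ≤ l₃ ≤ l₁+l₂ = [4,10]; l₃=3 is outside  ✗
parity: l₁+l₂+l₃ = 13 is odd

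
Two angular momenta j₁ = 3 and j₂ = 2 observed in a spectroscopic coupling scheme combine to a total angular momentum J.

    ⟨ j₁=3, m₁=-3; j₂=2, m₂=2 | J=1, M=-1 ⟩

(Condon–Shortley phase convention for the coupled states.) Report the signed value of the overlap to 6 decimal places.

+0.654654

√[3·4!2!0!/7! · 0!6!4!0!0!2!] = √(6912/7)
  +(−1)^4/∏(4,0,2,0,0,0)! = 1/48  (running 1/48)
⟨..|..⟩ = √(6912/7)·(1/48) = +0.654654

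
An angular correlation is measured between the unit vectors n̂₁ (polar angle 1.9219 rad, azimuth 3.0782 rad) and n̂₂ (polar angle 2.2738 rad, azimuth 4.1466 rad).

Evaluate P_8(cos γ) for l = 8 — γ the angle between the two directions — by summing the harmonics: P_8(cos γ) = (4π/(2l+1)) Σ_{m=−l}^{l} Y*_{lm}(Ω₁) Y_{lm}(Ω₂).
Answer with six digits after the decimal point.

Addition theorem: P_8(cos γ) = (4π/17) Σ_m Y*_{lm}(Ω₁) Y_{lm}(Ω₂), m = −8…8:
  m=-8: Y*=0.27230 - 0.15129j  Y=-0.01094 - 0.05813j  product -0.01177 - 0.01417j
  m=-7: Y*=0.41219 - 0.19594j  Y=0.14644 - 0.13694j  product 0.03353 - 0.08514j
  m=-6: Y*=0.18552 - 0.07417j  Y=0.37862 + 0.09795j  product 0.07751 - 0.00991j
  m=-5: Y*=-0.23776 + 0.07799j  Y=0.13663 + 0.42269j  product -0.06545 - 0.08984j
  m=-4: Y*=-0.29685 + 0.07693j  Y=-0.10888 + 0.13129j  product 0.02222 - 0.04735j
  m=-3: Y*=0.11483 - 0.02210j  Y=0.26215 + 0.03336j  product 0.03084 - 0.00196j
  m=-2: Y*=0.32142 - 0.04097j  Y=0.13949 + 0.29689j  product 0.05700 + 0.08971j
  m=-1: Y*=-0.05669 + 0.00360j  Y=0.06631 - 0.10442j  product -0.00338 + 0.00616j
  m=+0: Y*=-0.32439 + 0.00000j  Y=0.34815 + 0.00000j  product -0.11294 + 0.00000j
  m=+1: Y*=0.05669 + 0.00360j  Y=-0.06631 - 0.10442j  product -0.00338 - 0.00616j
  m=+2: Y*=0.32142 + 0.04097j  Y=0.13949 - 0.29689j  product 0.05700 - 0.08971j
  m=+3: Y*=-0.11483 - 0.02210j  Y=-0.26215 + 0.03336j  product 0.03084 + 0.00196j
  m=+4: Y*=-0.29685 - 0.07693j  Y=-0.10888 - 0.13129j  product 0.02222 + 0.04735j
  m=+5: Y*=0.23776 + 0.07799j  Y=-0.13663 + 0.42269j  product -0.06545 + 0.08984j
  m=+6: Y*=0.18552 + 0.07417j  Y=0.37862 - 0.09795j  product 0.07751 + 0.00991j
  m=+7: Y*=-0.41219 - 0.19594j  Y=-0.14644 - 0.13694j  product 0.03353 + 0.08514j
  m=+8: Y*=0.27230 + 0.15129j  Y=-0.01094 + 0.05813j  product -0.01177 + 0.01417j
Accumulated sum 0.16804 - 0.00000j; after 4π/(2l+1) scaling, 0.12421 - 0.00000j ⇒ P_8 = 0.124215

0.124215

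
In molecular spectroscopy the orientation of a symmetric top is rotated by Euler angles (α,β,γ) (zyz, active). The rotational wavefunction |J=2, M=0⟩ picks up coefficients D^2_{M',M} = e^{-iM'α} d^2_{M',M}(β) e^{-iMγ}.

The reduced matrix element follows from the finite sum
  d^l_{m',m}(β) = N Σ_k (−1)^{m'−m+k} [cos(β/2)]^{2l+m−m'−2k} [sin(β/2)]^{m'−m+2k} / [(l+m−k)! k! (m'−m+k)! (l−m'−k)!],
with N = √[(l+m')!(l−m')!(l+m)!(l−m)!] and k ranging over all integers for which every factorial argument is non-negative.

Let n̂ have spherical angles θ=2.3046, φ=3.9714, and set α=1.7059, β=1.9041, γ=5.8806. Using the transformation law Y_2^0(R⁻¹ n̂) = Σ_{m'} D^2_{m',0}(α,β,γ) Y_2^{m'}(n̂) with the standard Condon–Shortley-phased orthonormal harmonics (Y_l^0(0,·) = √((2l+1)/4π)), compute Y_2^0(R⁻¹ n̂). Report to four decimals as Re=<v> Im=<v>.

Need the full column D^2_{m',0} for m'=−2..2 at α=1.7059, β=1.9041, γ=5.8806.
cos(β/2)=0.580014, sin(β/2)=0.814606
d^2_{-2,0}: single k=2 term ⇒ +0.546825;  D = -0.526984-0.145965i
d^2_{-1,0}: k∈[1..2] ⇒ +0.389349 -0.767994 = -0.378644;  D = +0.051001-0.375194i
d^2_{0,0}: k∈[0..2] ⇒ +0.113176 -0.892962 +0.440343 = -0.339443;  D = -0.339443+0.000000i
d^2_{1,0}: k∈[0..1] ⇒ -0.389349 +0.767994 = +0.378644;  D = -0.051001-0.375194i
d^2_{2,0}: single k=0 term ⇒ +0.546825;  D = -0.526984+0.145965i
Y_2^{m'}(θ=2.3046,φ=3.9714) and Σ D·Y over m':
  (-0.5270-0.1460i)·(-0.0189-0.2122i)  (+0.0510-0.3752i)·(+0.2594-0.2835i)  (-0.3394+0.0000i)·(+0.1090+0.0000i)  (-0.0510-0.3752i)·(-0.2594-0.2835i)  (-0.5270+0.1460i)·(-0.0189+0.2122i)
Y_2^0(R⁻¹ n̂) = -0.265280+0.000000i

Re=-0.2653 Im=0.0000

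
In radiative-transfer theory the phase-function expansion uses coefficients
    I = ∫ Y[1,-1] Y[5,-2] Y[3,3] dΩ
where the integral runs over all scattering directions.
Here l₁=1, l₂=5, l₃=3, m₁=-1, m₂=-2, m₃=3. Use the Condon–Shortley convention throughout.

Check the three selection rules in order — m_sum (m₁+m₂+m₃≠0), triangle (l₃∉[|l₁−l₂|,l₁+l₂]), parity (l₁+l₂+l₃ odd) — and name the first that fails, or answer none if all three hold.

Σmᵢ = 0  ✓
l₃∈[|l₁−l₂|,l₁+l₂]=[4,6] required, l₃=3 fails  ✗
Σlᵢ = 9 ⇒ odd

triangle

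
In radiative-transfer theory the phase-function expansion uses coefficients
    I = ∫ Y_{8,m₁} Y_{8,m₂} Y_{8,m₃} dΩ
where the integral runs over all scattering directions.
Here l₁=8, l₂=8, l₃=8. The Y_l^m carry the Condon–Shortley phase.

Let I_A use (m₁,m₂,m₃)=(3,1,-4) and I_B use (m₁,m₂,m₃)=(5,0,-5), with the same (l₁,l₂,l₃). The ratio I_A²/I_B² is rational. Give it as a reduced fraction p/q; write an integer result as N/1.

l's match ⇒ only the (l;m) 3-j factors differ between A and B.
A: triangle coeff Δ(8,8,8) = 1/236637794250; Σ_t [1,5]: t=1:−1/117050572800 t=2:+1/5225472000 t=3:−1/1492992000 t=4:+1/2090188800 t=5:−1/16721510400 = -1/14631321600; (3j)²=192/96577 [(8 8 8; 3 1 -4)], sign=-1
B: triangle coeff Δ(8,8,8) = 1/236637794250; Σ_t [0,3]: t=0:+1/1170505728000 t=1:−1/36578304000 t=2:+1/10450944000 t=3:−1/20901888000 = 1/46820229120; (3j)²=65/14858 [(8 8 8; 5 0 -5)], sign=-1
I_A²/I_B² = (192/96577)/(65/14858) = 384/845

384/845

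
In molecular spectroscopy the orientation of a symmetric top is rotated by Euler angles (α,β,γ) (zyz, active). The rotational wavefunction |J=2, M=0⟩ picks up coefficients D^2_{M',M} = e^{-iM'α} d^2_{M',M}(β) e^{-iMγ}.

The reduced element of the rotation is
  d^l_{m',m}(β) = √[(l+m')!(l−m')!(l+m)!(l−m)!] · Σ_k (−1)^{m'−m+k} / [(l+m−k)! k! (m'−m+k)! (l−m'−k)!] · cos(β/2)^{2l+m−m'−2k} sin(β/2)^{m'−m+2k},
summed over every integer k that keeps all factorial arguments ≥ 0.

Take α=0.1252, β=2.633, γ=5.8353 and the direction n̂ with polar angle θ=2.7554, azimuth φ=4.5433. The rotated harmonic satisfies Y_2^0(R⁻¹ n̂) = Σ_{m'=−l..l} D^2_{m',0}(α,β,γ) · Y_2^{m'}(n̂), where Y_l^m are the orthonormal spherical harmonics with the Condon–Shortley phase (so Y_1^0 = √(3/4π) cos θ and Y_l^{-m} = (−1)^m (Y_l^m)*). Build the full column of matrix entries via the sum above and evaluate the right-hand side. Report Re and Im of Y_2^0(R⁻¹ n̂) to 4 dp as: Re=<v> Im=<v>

Need the full column D^2_{m',0} for m'=−2..2 at α=0.1252, β=2.6330, γ=5.8353.
cos(β/2)=0.251564, sin(β/2)=0.967841
d^2_{-2,0}: single k=2 term ⇒ +0.145205;  D = +0.140677+0.035981i
d^2_{-1,0}: k∈[1..2] ⇒ +0.037742 -0.558645 = -0.520903;  D = -0.516826-0.065047i
d^2_{0,0}: k∈[0..2] ⇒ +0.004005 -0.237119 +0.877436 = +0.644322;  D = +0.644322+0.000000i
d^2_{1,0}: k∈[0..1] ⇒ -0.037742 +0.558645 = +0.520903;  D = +0.516826-0.065047i
d^2_{2,0}: single k=0 term ⇒ +0.145205;  D = +0.140677-0.035981i
Y_2^{m'}(θ=2.7554,φ=4.5433) and Σ D·Y over m':
  (+0.1407+0.0360i)·(-0.0517-0.0182i)  (-0.5168-0.0650i)·(+0.0454-0.2657i)  (+0.6443+0.0000i)·(+0.4965+0.0000i)  (+0.5168-0.0650i)·(-0.0454-0.2657i)  (+0.1407-0.0360i)·(-0.0517+0.0182i)
Y_2^0(R⁻¹ n̂) = +0.225239-0.000000i

Re=0.2252 Im=0.0000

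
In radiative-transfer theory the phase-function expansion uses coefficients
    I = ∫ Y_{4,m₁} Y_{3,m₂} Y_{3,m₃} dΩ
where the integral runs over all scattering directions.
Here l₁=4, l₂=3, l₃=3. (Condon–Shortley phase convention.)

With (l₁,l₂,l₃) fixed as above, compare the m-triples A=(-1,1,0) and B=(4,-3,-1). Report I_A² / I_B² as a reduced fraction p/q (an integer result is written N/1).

Shared (l₁,l₂,l₃)=(4,3,3): N and (l;000)² cancel in I_A²/I_B².
A: Δ = 4!·4!·2!/11! = 1/34650; Racah Σ t=2..4: t=2:+1/48 t=3:−1/24 t=4:+1/288 = -5/288; ⇒ 3j(4 3 3; -1 1 0)² = 5/462, sgn +1
B: Δ = 4!·4!·2!/11! = 1/34650; Racah Σ t=0..0: t=0:+1/1152 = 1/1152; ⇒ 3j(4 3 3; 4 -3 -1)² = 1/33, sgn +1
I_A²/I_B² = (5/462)/(1/33) = 5/14

5/14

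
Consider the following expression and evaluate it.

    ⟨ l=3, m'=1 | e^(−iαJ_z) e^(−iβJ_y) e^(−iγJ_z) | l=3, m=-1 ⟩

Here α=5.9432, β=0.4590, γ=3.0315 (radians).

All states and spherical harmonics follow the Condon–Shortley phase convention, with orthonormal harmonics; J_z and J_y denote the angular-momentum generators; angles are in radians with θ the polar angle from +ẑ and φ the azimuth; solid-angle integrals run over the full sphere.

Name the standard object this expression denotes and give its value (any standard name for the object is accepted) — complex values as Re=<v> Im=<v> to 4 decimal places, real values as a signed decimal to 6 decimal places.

This is a Wigner D-matrix element — the rotation-matrix element ⟨l m'| R(α,β,γ) |l m⟩ in the angular-momentum basis.
Split into d^3_{1,-1}(β=0.4590) × two z-phases.
Half-angle: c=0.973780, s=0.227491. N=√(24·2·2·24)=48.000000
The bounds max(0,m−m')=0 and min(l+m,l−m')=2 give 3 terms
  k=0: (−1)^2·48.0000/(8)·0.9738^4·0.2275^2 = +0.279204
  k=1: (−1)^3·48.0000/(6)·0.9738^2·0.2275^4 = -0.020317
  k=2: (−1)^4·48.0000/(48)·0.9738^0·0.2275^6 = +0.000139
d^3_{1,-1}(0.4590) = +0.279204 -0.020317 +0.000139 = +0.259026
Phases: e^{-i·(1)·5.9432}=+0.942760+0.333473i, e^{-i·(-1)·3.0315}=-0.993946+0.109870i ⇒ D=-0.252211-0.059025i

Wigner D-matrix element, Re=-0.2522 Im=-0.0590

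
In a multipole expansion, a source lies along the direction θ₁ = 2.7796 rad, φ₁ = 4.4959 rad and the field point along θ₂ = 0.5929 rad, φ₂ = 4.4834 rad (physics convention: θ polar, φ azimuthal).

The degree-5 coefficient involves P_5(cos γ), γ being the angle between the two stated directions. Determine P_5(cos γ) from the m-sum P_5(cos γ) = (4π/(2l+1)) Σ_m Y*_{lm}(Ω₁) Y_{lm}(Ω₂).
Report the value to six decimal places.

0.097129

Term-by-term m-sum for l=5 (normalisation 4π/11 = 1.142397):
  m=-5: (-0.002283, -0.001213) × (-0.023023, 0.010444) = (0.000065, 0.000004)  (running Σ = (0.000065, 0.000004))
  m=-4: (-0.013988, 0.016445) × (0.072266, 0.094112) = (-0.002558, -0.000128)  (running Σ = (-0.002493, -0.000124))
  m=-3: (0.063848, 0.084081) × (0.198651, -0.242184) = (0.033046, 0.001240)  (running Σ = (0.030553, 0.001116))
  m=-2: (0.292976, -0.135422) × (-0.418539, -0.206312) = (-0.150561, -0.003765)  (running Σ = (-0.120008, -0.002649))
  m=-1: (-0.117402, -0.533800) × (-0.053010, 0.227436) = (0.127629, 0.001595)  (running Σ = (0.007621, -0.001053))
  m=0: (-0.215212, -0.000000) × (-0.324240, 0.000000) = (0.069780, 0.000000)  (running Σ = (0.077401, -0.001053))
  m=1: (0.117402, -0.533800) × (0.053010, 0.227436) = (0.127629, -0.001595)  (running Σ = (0.205030, -0.002649))
  m=2: (0.292976, 0.135422) × (-0.418539, 0.206312) = (-0.150561, 0.003765)  (running Σ = (0.054469, 0.001116))
  m=3: (-0.063848, 0.084081) × (-0.198651, -0.242184) = (0.033046, -0.001240)  (running Σ = (0.087515, -0.000124))
  m=4: (-0.013988, -0.016445) × (0.072266, -0.094112) = (-0.002558, 0.000128)  (running Σ = (0.084957, 0.000004))
  m=5: (0.002283, -0.001213) × (0.023023, 0.010444) = (0.000065, -0.000004)  (running Σ = (0.085022, -0.000000))
Accumulated sum (0.085022, -0.000000); after 4π/(2l+1) scaling, (0.097129, -0.000000) ⇒ P_5 = 0.097129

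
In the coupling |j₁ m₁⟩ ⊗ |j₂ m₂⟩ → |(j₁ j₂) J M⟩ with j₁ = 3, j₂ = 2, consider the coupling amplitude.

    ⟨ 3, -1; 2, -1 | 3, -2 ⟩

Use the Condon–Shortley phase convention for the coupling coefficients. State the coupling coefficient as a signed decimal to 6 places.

-0.500000

triangle: 2!×4!×2!/9! = 96/362880
(j±m)!: 2!×4!×1!×3!×1!×5! = 34560
prefactor² = (2J+1)×Δ×N² = 64
  k=0: +1/(0!×2!×4!×1!×0!×1!) = 1/48
  k=1: −1/(1!×1!×3!×0!×1!×2!) = -1/12
Σ = -1/16  ⇒  CG² = 64×(-1/16)² = 1/4
CG = −√(1/4) = -0.500000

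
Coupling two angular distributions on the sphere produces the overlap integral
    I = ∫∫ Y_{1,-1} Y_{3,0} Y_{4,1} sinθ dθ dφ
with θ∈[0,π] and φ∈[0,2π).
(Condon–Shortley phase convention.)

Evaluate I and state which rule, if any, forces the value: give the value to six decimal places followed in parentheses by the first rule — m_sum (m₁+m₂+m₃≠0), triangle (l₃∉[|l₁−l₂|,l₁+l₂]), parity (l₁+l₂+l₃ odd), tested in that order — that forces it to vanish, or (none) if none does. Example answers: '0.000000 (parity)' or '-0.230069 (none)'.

-0.194664 (none)

Checks pass: Σm=0; 8 even; l₃=4∈[2,4].
(2·1+1)(2·3+1)(2·4+1) = 189
Δ: 0! 2! 6! / 9! → 1/252
sum: t=0:+1/36 = 1/36
3j²(1 3 4; 0 0 0) = Δ·Π!·Σ² = 4/63  (sign +1)
sum: t=0:+1/72 = 1/72
3j²(1 3 4; -1 0 1) = Δ·Π!·Σ² = 5/126  (sign -1)
combine: 4πI² = 189·4/63·5/126 = 10/21
take √, sign -1: I = -0.19466390
No selection rule forces the value: the integral is nonzero (none).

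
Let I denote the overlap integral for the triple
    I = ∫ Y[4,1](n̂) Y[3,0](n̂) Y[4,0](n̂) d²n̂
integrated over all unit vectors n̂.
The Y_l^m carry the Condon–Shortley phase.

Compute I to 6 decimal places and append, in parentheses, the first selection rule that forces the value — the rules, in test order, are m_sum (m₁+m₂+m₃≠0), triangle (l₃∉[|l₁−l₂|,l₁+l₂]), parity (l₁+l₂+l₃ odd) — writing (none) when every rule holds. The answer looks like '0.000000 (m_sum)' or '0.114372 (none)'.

m-sum = 1 + 0 + 0 = 1 ≠ 0 ⇒ I = 0

0.000000 (m_sum)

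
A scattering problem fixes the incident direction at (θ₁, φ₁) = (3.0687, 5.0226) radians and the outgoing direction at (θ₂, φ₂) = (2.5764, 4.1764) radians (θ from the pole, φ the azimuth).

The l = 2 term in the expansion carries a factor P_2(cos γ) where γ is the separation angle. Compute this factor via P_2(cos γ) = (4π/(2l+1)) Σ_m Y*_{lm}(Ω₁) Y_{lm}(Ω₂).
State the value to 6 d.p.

Addition theorem: P_2(cos γ) = (4π/5) Σ_m Y*_{lm}(Ω₁) Y_{lm}(Ω₂), m = −2…2:
  term(m=-2) = -0.000028+0.000225i   from Y*(Ω₁)=-0.001667-0.001191i, Y(Ω₂)=-0.053006-0.097299i
  term(m=-1) = +0.012996+0.014681i   from Y*(Ω₁)=-0.017129+0.053435i, Y(Ω₂)=+0.178443-0.300414i
  term(m=+0) = +0.224886+0.000000i   from Y*(Ω₁)=+0.625765-0.000000i, Y(Ω₂)=+0.359378+0.000000i
  term(m=+1) = +0.012996-0.014681i   from Y*(Ω₁)=+0.017129+0.053435i, Y(Ω₂)=-0.178443-0.300414i
  term(m=+2) = -0.000028-0.000225i   from Y*(Ω₁)=-0.001667+0.001191i, Y(Ω₂)=-0.053006+0.097299i
Total Σ_m = +0.250823+0.000000i. Multiply by 2.513274: +0.630388+0.000000i. P_2(cos γ) = 0.630388

0.630388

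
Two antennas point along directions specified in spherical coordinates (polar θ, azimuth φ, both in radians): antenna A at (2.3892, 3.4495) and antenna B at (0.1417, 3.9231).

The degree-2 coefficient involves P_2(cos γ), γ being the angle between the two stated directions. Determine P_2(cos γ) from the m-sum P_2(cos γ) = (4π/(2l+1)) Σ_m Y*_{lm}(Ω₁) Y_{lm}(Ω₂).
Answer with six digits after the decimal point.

Summing Y*_{l m}(θ₁,φ₁)·Y_{l m}(θ₂,φ₂) over m ∈ [−2, 2]; prefactor 4π/(2·2+1) = 2.513274:
  [-2]  conj(Y_{2,-2})(Ω₁) = 0.14726 + 0.10420j ; Y_{2,-2}(Ω₂) = 0.00006 - 0.00770j ; Δ = 0.00081 - 0.00113j
  [-1]  conj(Y_{2,-1})(Ω₁) = 0.36731 + 0.11681j ; Y_{2,-1}(Ω₂) = -0.07667 + 0.07608j ; Δ = -0.03705 + 0.01899j
  [+0]  conj(Y_{2,0})(Ω₁) = 0.18890 + 0.00000j ; Y_{2,0}(Ω₂) = 0.61191 + 0.00000j ; Δ = 0.11559 + 0.00000j
  [+1]  conj(Y_{2,1})(Ω₁) = -0.36731 + 0.11681j ; Y_{2,1}(Ω₂) = 0.07667 + 0.07608j ; Δ = -0.03705 - 0.01899j
  [+2]  conj(Y_{2,2})(Ω₁) = 0.14726 - 0.10420j ; Y_{2,2}(Ω₂) = 0.00006 + 0.00770j ; Δ = 0.00081 + 0.00113j
Total Σ_m = 0.04312 + 0.00000j. Multiply by 2.513274: 0.10837 + 0.00000j. P_2(cos γ) = 0.108366

0.108366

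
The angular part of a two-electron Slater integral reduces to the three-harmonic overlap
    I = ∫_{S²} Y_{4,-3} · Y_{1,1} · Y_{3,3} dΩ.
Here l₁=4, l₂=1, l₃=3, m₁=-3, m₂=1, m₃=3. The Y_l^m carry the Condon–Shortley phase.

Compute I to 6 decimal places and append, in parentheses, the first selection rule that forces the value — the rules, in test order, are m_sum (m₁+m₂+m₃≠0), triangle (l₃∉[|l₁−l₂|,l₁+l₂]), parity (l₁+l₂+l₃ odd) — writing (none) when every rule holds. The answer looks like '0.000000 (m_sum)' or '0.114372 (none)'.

0.000000 (m_sum)

m-sum = -3 + 1 + 3 = 1 ≠ 0 ⇒ I = 0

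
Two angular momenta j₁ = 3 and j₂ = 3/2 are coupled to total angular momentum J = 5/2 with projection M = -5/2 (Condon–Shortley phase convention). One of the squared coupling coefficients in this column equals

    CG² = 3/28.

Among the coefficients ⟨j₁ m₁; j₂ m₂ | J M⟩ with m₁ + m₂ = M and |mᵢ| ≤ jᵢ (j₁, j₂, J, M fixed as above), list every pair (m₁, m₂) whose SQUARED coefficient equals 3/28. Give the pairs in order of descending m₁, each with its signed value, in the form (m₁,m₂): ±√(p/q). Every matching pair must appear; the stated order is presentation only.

Admissible pairs with m₁+m₂ = M = -5/2: (-3,1/2), (-2,-1/2), (-1,-3/2)
  (m₁,m₂)=(-1,-3/2): CG² = 3/28, CG = +√(3/28)   ← matches the target
  (m₁,m₂)=(-2,-1/2): CG² = 5/14, CG = −√(5/14)
  (m₁,m₂)=(-3,1/2): CG² = 15/28, CG = +√(15/28)
Pairs with CG² = 3/28: (-1,-3/2): +√(3/28)

(-1,-3/2): +√(3/28)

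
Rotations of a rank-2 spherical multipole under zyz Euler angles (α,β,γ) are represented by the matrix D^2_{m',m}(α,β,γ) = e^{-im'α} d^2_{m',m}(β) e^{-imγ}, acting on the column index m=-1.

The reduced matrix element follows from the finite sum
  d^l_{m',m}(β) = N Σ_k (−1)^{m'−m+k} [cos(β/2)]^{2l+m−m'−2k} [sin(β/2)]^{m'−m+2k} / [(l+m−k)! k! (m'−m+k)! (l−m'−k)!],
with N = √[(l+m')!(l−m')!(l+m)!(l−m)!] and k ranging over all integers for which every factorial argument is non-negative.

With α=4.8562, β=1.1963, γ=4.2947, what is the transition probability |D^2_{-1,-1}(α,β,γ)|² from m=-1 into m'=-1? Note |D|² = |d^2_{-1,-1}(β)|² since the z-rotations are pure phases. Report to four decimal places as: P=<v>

D^2_{-1,-1}(4.8562,1.1963,4.2947) = e^{-i·-1·4.8562}·d^2_{-1,-1}(1.1963)·e^{-i·-1·4.2947}. Compute d first:
c=cos(1.196300/2)=0.826379, s=sin(1.196300/2)=0.563115; N=√[1·6·1·6]=6.000000
Admissible k: 0..1 (factorial args all ≥0)
  k=0: (−1)^0·6.0000/(6)·0.8264^4·0.5631^0 = +0.466355
  k=1: (−1)^1·6.0000/(2)·0.8264^2·0.5631^2 = -0.649641
d^2_{-1,-1}(1.1963) = +0.466355 -0.649641 = -0.183286
|D^2_{-1,-1}|² = |d^2_{-1,-1}(β)|² = (-0.183286)² = 0.033594 (the z-rotation phases have unit modulus)

P=0.0336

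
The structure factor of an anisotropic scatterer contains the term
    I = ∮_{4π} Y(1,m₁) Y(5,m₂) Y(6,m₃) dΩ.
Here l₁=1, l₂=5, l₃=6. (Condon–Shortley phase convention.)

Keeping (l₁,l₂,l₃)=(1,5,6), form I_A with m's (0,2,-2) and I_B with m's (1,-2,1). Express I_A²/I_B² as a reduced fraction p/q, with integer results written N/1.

l's match ⇒ only the (l;m) 3-j factors differ between A and B.
A: triangle coeff Δ(1,5,6) = 1/858; Σ_t [0,0]: t=0:+1/30240 = 1/30240; (3j)²=16/429 [(1 5 6; 0 2 -2)], sign=+1
B: triangle coeff Δ(1,5,6) = 1/858; Σ_t [0,0]: t=0:+1/60480 = 1/60480; (3j)²=5/429 [(1 5 6; 1 -2 1)], sign=-1
I_A²/I_B² = (16/429)/(5/429) = 16/5

16/5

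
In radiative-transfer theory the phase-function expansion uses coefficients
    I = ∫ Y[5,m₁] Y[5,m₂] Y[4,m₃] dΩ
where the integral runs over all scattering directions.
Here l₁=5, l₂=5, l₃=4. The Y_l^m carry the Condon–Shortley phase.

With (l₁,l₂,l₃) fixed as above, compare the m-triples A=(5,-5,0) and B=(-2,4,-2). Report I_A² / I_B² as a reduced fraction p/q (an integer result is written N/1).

6/5

Shared (l₁,l₂,l₃)=(5,5,4): N and (l;000)² cancel in I_A²/I_B².
A: Δ = 6!·4!·4!/15! = 1/3153150; Racah Σ t=0..0: t=0:+1/414720 = 1/414720; ⇒ 3j(5 5 4; 5 -5 0)² = 2/143, sgn +1
B: Δ = 6!·4!·4!/15! = 1/3153150; Racah Σ t=5..6: t=5:−1/11520 t=6:+1/25920 = -1/20736; ⇒ 3j(5 5 4; -2 4 -2)² = 5/429, sgn -1
I_A²/I_B² = (2/143)/(5/429) = 6/5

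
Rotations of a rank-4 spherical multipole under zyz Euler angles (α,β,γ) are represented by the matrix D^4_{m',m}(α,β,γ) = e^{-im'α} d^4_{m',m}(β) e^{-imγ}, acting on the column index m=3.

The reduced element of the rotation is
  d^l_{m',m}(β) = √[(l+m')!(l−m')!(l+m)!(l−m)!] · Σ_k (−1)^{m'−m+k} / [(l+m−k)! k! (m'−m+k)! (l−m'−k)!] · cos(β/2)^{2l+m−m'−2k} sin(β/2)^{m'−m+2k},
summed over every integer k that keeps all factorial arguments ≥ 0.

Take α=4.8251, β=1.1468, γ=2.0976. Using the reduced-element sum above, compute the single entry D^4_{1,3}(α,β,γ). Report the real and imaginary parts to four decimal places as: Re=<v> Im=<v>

Re=0.0305 Im=0.2485

First d^4_{1,3}(β=1.1468), then the phase factors e^{-i(1)α} and e^{-i(3)γ}:
c=cos(1.146800/2)=0.840061, s=sin(1.146800/2)=0.542491; N=√[120·6·5040·1]=1904.940944
The bounds max(0,m−m')=2 and min(l+m,l−m')=3 give 2 terms
  k=2: (−1)^0·1904.9409/(240)·0.8401^6·0.5425^2 = +0.820960
  k=3: (−1)^1·1904.9409/(144)·0.8401^4·0.5425^4 = -0.570604
d^4_{1,3}(1.1468) = +0.820960 -0.570604 = +0.250357
Phases: e^{-i·(1)·4.8251}=+0.112473+0.993655i, e^{-i·(3)·2.0976}=+0.999954-0.009615i ⇒ D=+0.030549+0.248486i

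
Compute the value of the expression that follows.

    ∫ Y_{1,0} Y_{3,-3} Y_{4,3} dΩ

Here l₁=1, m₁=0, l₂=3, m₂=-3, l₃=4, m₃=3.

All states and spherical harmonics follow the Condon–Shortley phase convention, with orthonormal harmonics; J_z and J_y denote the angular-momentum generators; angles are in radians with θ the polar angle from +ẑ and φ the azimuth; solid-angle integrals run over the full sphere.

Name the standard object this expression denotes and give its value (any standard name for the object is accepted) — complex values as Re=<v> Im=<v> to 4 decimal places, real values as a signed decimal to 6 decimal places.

Gaunt coefficient, -0.162868

This is a Gaunt coefficient — the integral of a triple product of spherical harmonics over the sphere.
Rules hold: Σm=0, L=8 even, 2≤4≤4.
N = 3·7·9 = 189
Δ = 0!·2!·6!/9! = 1/252
Racah Σ t=0..0: t=0:+1/36 = 1/36
⇒ 3j(1 3 4; 0 0 0)² = 4/63, sgn +1
Racah Σ t=0..0: t=0:+1/720 = 1/720
⇒ 3j(1 3 4; 0 -3 3)² = 1/36, sgn -1
4πI² = N·(3j₀)²·(3jₘ)² = 1/3
I = -1·√(0.333333/4π) = -0.16286750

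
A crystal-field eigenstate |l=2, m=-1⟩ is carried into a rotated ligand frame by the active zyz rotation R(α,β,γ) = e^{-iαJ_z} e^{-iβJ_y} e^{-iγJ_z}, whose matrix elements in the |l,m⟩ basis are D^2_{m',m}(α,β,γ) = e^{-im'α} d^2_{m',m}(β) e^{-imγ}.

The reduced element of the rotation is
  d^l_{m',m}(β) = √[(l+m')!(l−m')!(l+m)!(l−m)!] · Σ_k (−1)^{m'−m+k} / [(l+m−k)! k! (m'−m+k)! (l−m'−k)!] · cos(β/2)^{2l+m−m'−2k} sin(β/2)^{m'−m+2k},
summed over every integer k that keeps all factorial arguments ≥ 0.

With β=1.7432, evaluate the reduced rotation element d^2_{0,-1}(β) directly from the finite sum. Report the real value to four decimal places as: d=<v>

d^2_{0,-1}(β=1.7432) via the finite sum:
With c≡cos(β/2)=0.643603 and s≡sin(β/2)=0.765360, N=[2·2·1·6]^{1/2}=4.898979
Admissible k: 0..1 (factorial args all ≥0)
  k=0: (−1)^1·4.8990/(2)·0.6436^3·0.7654^1 = -0.499799
  k=1: (−1)^2·4.8990/(2)·0.6436^1·0.7654^3 = +0.706790
d^2_{0,-1}(1.7432) = -0.499799 +0.706790 = +0.206991

d=0.2070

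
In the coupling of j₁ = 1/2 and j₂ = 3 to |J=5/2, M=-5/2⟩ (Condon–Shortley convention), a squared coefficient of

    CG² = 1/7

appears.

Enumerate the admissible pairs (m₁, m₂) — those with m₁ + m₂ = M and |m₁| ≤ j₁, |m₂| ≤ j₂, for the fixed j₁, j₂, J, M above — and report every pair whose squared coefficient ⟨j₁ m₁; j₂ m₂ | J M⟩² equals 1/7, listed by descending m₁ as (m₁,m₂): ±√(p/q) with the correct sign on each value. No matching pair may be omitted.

Admissible pairs with m₁+m₂ = M = -5/2: (-1/2,-2), (1/2,-3)
  (m₁,m₂)=(1/2,-3): CG² = 6/7, CG = +√(6/7)
  (m₁,m₂)=(-1/2,-2): CG² = 1/7, CG = −√(1/7)   ← matches the target
Pairs with CG² = 1/7: (-1/2,-2): −√(1/7)

(-1/2,-2): −√(1/7)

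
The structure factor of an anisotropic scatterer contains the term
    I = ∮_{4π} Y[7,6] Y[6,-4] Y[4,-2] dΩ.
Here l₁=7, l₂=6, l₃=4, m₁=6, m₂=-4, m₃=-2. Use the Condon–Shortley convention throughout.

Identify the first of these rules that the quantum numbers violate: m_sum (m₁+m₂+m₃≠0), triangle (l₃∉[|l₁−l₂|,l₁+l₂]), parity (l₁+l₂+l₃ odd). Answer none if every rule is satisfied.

parity

azimuthal sum: 6 − 4 − 2 = 0  ✓
1 ≤ 4 ≤ 13 (triangle on l)  ✓
L = 7 + 6 + 4 = 17 (odd)  ✗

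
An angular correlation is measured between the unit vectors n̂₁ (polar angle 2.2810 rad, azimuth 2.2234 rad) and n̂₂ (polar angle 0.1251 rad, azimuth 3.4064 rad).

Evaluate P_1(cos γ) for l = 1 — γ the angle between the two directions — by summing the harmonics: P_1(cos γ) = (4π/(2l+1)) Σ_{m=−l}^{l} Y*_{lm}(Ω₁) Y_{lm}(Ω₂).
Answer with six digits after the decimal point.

-0.611117

Summing Y*_{l m}(θ₁,φ₁)·Y_{l m}(θ₂,φ₂) over m ∈ [−1, 1]; prefactor 4π/(2·1+1) = 4.188790:
  [-1]  conj(Y_{1,-1})(Ω₁) = -0.159079+0.208132i ; Y_{1,-1}(Ω₂) = -0.041606+0.011283i ; Δ = +0.004270-0.010454i
  [+0]  conj(Y_{1,0})(Ω₁) = -0.318563-0.000000i ; Y_{1,0}(Ω₂) = +0.484784+0.000000i ; Δ = -0.154434-0.000000i
  [+1]  conj(Y_{1,1})(Ω₁) = +0.159079+0.208132i ; Y_{1,1}(Ω₂) = +0.041606+0.011283i ; Δ = +0.004270+0.010454i
Accumulated sum -0.145894+0.000000i; after 4π/(2l+1) scaling, -0.611117+0.000000i ⇒ P_1 = -0.611117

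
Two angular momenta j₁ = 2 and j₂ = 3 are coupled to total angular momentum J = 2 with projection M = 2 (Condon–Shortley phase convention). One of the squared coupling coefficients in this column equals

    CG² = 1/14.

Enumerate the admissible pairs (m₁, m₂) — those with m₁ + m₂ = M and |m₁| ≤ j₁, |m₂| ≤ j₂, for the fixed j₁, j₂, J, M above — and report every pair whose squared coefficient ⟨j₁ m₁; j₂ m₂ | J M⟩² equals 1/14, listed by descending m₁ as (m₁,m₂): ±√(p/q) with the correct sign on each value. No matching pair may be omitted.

Admissible pairs with m₁+m₂ = M = 2: (-1,3), (0,2), (1,1), (2,0)
  (m₁,m₂)=(2,0): CG² = 1/14, CG = +√(1/14)   ← matches the target
  (m₁,m₂)=(1,1): CG² = 3/14, CG = −√(3/14)
  (m₁,m₂)=(0,2): CG² = 5/14, CG = +√(5/14)
  (m₁,m₂)=(-1,3): CG² = 5/14, CG = −√(5/14)
Pairs with CG² = 1/14: (2,0): +√(1/14)

(2,0): +√(1/14)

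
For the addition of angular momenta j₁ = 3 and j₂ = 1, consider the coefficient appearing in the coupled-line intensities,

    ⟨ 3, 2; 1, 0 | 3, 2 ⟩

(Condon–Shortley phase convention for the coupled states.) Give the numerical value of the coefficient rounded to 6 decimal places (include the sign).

j₁+j₂−J=1  J+j₁−j₂=5  J−j₁+j₂=1  j₁+j₂+J+1=8
(j₁±m₁, j₂±m₂, J±M) = (5,1,1,1,5,1)
P² = 300
sum k=0..1:
  [0] +1/24 = 1/24
  [1] −1/120 = -1/120
S = 1/30
C² = P²·S² = 1/3 ; C = +0.577350

+√(1/3) ≈ +0.577350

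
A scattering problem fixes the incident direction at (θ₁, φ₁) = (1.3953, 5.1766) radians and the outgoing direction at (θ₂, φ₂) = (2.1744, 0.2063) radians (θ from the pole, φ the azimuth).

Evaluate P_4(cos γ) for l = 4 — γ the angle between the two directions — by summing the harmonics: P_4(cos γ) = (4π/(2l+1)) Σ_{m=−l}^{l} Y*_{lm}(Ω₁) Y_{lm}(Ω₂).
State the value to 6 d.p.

Term-by-term m-sum for l=4 (normalisation 4π/9 = 1.396263):
  m=-4: Y*=(-0.117369, 0.399062)  Y=(0.137931, -0.149372)  product (0.043420, 0.072574)
  m=-3: Y*=(-0.205319, 0.036972)  Y=(-0.322931, 0.230008)  product (0.057800, -0.059165)
  m=-2: Y*=(0.152841, 0.204267)  Y=(0.260745, -0.114135)  product (0.063167, 0.035817)
  m=-1: Y*=(-0.101470, 0.202654)  Y=(0.161149, -0.033725)  product (-0.009517, 0.036079)
  m=+0: Y*=(0.224054, -0.000000)  Y=(-0.320788, 0.000000)  product (-0.071874, 0.000000)
  m=+1: Y*=(0.101470, 0.202654)  Y=(-0.161149, -0.033725)  product (-0.009517, -0.036079)
  m=+2: Y*=(0.152841, -0.204267)  Y=(0.260745, 0.114135)  product (0.063167, -0.035817)
  m=+3: Y*=(0.205319, 0.036972)  Y=(0.322931, 0.230008)  product (0.057800, 0.059165)
  m=+4: Y*=(-0.117369, -0.399062)  Y=(0.137931, 0.149372)  product (0.043420, -0.072574)
Accumulated sum (0.237864, 0.000000); after 4π/(2l+1) scaling, (0.332121, 0.000000) ⇒ P_4 = 0.332121

0.332121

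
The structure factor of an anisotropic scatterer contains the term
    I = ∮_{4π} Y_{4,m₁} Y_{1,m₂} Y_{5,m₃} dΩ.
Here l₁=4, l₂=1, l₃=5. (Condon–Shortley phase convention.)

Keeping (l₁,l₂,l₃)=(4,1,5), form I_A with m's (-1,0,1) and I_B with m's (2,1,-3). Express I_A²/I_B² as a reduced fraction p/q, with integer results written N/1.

Same 4,1,5: normalisation and zero-m 3j drop out of the ratio.
A: Δ: 0! 8! 2! / 11! → 1/495; sum: t=0:+1/720 = 1/720; 3j²(4 1 5; -1 0 1) = Δ·Π!·Σ² = 8/165  (sign +1)
B: Δ: 0! 8! 2! / 11! → 1/495; sum: t=0:+1/2880 = 1/2880; 3j²(4 1 5; 2 1 -3) = Δ·Π!·Σ² = 28/495  (sign +1)
I_A²/I_B² = (8/165)/(28/495) = 6/7

6/7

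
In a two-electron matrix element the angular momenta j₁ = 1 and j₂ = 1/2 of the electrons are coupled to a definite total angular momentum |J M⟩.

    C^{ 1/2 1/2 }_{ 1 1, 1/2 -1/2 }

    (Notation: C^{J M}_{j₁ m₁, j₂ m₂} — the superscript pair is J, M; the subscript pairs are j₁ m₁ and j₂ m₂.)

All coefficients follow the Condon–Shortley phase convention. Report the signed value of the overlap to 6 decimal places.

triangle: 1!*1!*0!/3! = 1/6
(j±m)!: 2!*0!*0!*1!*1!*0! = 2
prefactor² = (2J+1)*Δ*N² = 2/3
  k=0: +1/(0!*1!*0!*0!*1!*0!) = 1
Σ = 1  ⇒  CG² = 2/3*1² = 2/3
CG = +√(2/3) = +0.816497

+√(2/3) ≈ +0.816497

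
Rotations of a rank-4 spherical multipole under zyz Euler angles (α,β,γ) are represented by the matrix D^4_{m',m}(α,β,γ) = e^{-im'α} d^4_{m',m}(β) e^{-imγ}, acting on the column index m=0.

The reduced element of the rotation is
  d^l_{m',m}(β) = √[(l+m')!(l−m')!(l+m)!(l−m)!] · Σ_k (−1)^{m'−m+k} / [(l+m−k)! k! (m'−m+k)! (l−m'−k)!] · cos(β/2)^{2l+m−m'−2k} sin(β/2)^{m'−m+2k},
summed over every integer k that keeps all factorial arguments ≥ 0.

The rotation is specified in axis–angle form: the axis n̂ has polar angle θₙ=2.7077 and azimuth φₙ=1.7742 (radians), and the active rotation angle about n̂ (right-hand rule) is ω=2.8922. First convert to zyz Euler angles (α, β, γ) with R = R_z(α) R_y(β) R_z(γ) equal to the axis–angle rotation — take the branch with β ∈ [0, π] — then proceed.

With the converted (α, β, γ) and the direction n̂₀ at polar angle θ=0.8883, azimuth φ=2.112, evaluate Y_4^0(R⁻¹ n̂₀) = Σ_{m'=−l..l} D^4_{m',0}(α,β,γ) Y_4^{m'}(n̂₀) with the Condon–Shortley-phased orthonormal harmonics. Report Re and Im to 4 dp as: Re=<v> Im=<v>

Axis–angle → zyz. n̂ = (sinθₙcosφₙ, sinθₙsinφₙ, cosθₙ) = (-0.084924, +0.411739, -0.907336), ω = 2.8922.
R = I cosω + sinω [n̂]ₓ + (1−cosω) n̂n̂ᵀ gives
  R = [-0.954862, +0.155094, +0.253348; -0.292796, -0.635249, -0.714653; +0.050101, -0.756574, +0.651986]
β = atan2(√(R₁₃²+R₂₃²), R₃₃) = 0.860596; α = atan2(R₂₃, R₁₃) mod 2π = 5.053072; γ = atan2(R₃₂, −R₃₁) mod 2π = 4.646264
Need the full column D^4_{m',0} for m'=−4..4 at α=5.0531, β=0.8606, γ=4.6463.
cos(β/2)=0.908841, sin(β/2)=0.417142
d^4_{-4,0}: single k=4 term ⇒ +0.172837;  D = +0.035702+0.169109i
d^4_{-3,0}: k∈[3..4] ⇒ +0.532544 -0.112188 = +0.420356;  D = -0.358639+0.219266i
d^4_{-2,0}: k∈[2..4] ⇒ +0.930288 -0.522609 +0.041286 = +0.448964;  D = -0.348717-0.282782i
d^4_{-1,0}: k∈[1..4] ⇒ +0.955467 -1.207696 +0.254418 -0.008933 = -0.006744;  D = -0.002253+0.006356i
d^4_{0,0}: k∈[0..4] ⇒ +0.465484 -1.568975 +0.743686 -0.069630 +0.000917 = -0.428518;  D = -0.428518+0.000000i
d^4_{1,0}: k∈[0..3] ⇒ -0.955467 +1.207696 -0.254418 +0.008933 = +0.006744;  D = +0.002253+0.006356i
d^4_{2,0}: k∈[0..2] ⇒ +0.930288 -0.522609 +0.041286 = +0.448964;  D = -0.348717+0.282782i
d^4_{3,0}: k∈[0..1] ⇒ -0.532544 +0.112188 = -0.420356;  D = +0.358639+0.219266i
d^4_{4,0}: single k=0 term ⇒ +0.172837;  D = +0.035702-0.169109i
Y_4^{m'}(θ=0.8883,φ=2.112) and Σ D·Y over m':
  (+0.0357+0.1691i)·(-0.0898-0.1330i)  (-0.3586+0.2193i)·(+0.3684-0.0195i)  (-0.3487-0.2828i)·(-0.1687+0.3175i)  (-0.0023+0.0064i)·(+0.0257+0.0427i)  (-0.4285+0.0000i)·(-0.3592+0.0000i)  (+0.0023+0.0064i)·(-0.0257+0.0427i)  (-0.3487+0.2828i)·(-0.1687-0.3175i)  (+0.3586+0.2193i)·(-0.3684-0.0195i)  (+0.0357-0.1691i)·(-0.0898+0.1330i)
Y_4^0(R⁻¹ n̂) = +0.233337+0.000000i

Re=0.2333 Im=0.0000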